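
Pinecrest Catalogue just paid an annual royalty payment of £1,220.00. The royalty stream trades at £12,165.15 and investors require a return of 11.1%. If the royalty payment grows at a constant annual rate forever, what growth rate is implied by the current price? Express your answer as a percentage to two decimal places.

P = D₀(1+g)/(r−g) ⇒ P(r−g) = D₀(1+g) ⇒ g(P+D₀) = P·r − D₀
g = (P·r − D₀)/(P + D₀) = (£12,165.15×0.111 − £1,220.00) / (£12,165.15 + £1,220.00) = 0.009737

0.97%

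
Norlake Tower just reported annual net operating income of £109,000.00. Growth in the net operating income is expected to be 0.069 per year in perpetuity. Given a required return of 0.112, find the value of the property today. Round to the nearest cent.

£2709790.70

D₁ = D₀ × (1 + g) = £109,000.00 × 1.069 = £116,521.0000
Growing perpetuity: P = D₁ / (r − g) = £116,521.0000 / (0.112 − 0.069) = £2,709,790.70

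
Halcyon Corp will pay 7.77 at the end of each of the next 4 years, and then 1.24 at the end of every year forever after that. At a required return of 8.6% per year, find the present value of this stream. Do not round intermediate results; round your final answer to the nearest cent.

35.76

PV of 4-year annuity: 7.77 × [1 − (1+0.086)^−4] / 0.086 = 25.39523
Perpetuity value at year 4: 1.24 / 0.086 = 14.41860
PV of perpetuity: 14.41860 / (1+0.086)^4 = 10.36583
Total PV = 25.39523 + 10.36583 = 35.76106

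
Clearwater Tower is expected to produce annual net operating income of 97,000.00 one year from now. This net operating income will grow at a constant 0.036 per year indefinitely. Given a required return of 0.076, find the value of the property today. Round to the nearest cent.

2425000.00

Growing perpetuity: P = D₁ / (r − g) = 97,000.0000 / (0.076 − 0.036) = 2,425,000.00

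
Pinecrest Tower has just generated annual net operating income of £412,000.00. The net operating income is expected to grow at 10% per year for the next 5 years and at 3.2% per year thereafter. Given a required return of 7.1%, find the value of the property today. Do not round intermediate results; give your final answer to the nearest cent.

D_1 = 453200.00000
D_2 = 498520.00000
D_3 = 548372.00000
D_4 = 603209.20000
D_5 = 663530.12000
Terminal value at year 5: TV = D_5×(1+g_2)/(r−g_2) = 684763.08384/0.039 = 17558027.79077
P_0 = D_1/(1+r)^1 + D_2/(1+r)^2 + D_3/(1+r)^3 + D_4/(1+r)^4 + D_5/(1+r)^5 + TV/(1+r)^5
    = 423155.92904 + 434613.93272 + 446382.19047 + 458469.10319 + 470883.29926 + 12460296.53425 = 14693800.98893

£14693800.99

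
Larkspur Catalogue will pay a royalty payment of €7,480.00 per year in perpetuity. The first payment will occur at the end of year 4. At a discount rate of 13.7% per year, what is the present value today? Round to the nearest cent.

€37144.94

Value at end of year 3: C / r = €7,480.00 / 0.137 = €54,598.5401
Discount to today: PV = €54,598.5401 / (1 + 0.137)^3 = €54,598.5401 / 1.469878 = €37,144.94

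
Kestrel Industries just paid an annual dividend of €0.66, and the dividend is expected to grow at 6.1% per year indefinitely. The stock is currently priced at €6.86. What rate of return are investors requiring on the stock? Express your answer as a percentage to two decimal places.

D₁ = €0.66 × 1.061 = €0.7003
P = D₁/(r − g) ⇒ r = D₁/P + g = €0.7003/€6.86 + 0.061 = 0.102079 + 0.061 = 0.163079

16.31%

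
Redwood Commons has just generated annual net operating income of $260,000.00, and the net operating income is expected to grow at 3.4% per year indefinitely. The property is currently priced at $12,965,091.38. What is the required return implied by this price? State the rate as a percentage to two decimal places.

D₁ = $260,000.00 × 1.034 = $268,840.0000
P = D₁/(r − g) ⇒ r = D₁/P + g = $268,840.0000/$12,965,091.38 + 0.034 = 0.020736 + 0.034 = 0.054736

5.47%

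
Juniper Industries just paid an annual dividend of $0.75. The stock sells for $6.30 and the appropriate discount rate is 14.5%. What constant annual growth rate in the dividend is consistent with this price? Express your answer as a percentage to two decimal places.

2.32%

P = D₀(1+g)/(r−g) ⇒ P(r−g) = D₀(1+g) ⇒ g(P+D₀) = P·r − D₀
g = (P·r − D₀)/(P + D₀) = ($6.30×0.145 − $0.75) / ($6.30 + $0.75) = 0.023191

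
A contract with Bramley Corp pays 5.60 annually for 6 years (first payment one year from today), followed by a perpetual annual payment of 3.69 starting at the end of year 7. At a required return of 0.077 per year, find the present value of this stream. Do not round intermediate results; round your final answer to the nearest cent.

56.83

PV of 6-year annuity: 5.60 × [1 − (1+0.077)^−6] / 0.077 = 26.12543
Perpetuity value at year 6: 3.69 / 0.077 = 47.92208
PV of perpetuity: 47.92208 / (1+0.077)^6 = 30.70729
Total PV = 26.12543 + 30.70729 = 56.83272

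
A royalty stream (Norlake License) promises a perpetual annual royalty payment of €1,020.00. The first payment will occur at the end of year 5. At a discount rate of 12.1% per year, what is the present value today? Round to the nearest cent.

Value at end of year 4: C / r = €1,020.00 / 0.121 = €8,429.7521
Discount to today: PV = €8,429.7521 / (1 + 0.121)^4 = €8,429.7521 / 1.579147 = €5,338.17

€5338.17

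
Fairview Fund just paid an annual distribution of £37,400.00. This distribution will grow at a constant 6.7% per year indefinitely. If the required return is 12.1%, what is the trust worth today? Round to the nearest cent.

£738996.30

D₁ = D₀ × (1 + g) = £37,400.00 × 1.067 = £39,905.8000
Growing perpetuity: P = D₁ / (r − g) = £39,905.8000 / (0.121 − 0.067) = £738,996.30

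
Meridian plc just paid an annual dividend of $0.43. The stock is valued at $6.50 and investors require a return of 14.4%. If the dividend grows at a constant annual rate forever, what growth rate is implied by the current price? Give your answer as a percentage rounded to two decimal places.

P = D₀(1+g)/(r−g) ⇒ P(r−g) = D₀(1+g) ⇒ g(P+D₀) = P·r − D₀
g = (P·r − D₀)/(P + D₀) = ($6.50×0.144 − $0.43) / ($6.50 + $0.43) = 0.073016

7.30%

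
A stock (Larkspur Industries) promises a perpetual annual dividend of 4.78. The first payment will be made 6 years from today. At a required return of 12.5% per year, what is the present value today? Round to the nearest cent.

21.22

Value at end of year 5: C / r = 4.78 / 0.125 = 38.2400
Discount to today: PV = 38.2400 / (1 + 0.125)^5 = 38.2400 / 1.802032 = 21.22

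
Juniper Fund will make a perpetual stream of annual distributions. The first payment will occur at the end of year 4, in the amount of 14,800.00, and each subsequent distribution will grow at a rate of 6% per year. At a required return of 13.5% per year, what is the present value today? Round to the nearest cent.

Value at end of year 3: C₁ / (r − g) = 14,800.00 / (0.135 − 0.06) = 197,333.3333
Discount to today: PV = 197,333.3333 / (1 + 0.135)^3 = 197,333.3333 / 1.462135 = 134,962.42

134962.42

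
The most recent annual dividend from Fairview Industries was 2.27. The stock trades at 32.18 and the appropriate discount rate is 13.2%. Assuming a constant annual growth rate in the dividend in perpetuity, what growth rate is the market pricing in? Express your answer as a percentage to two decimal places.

P = D₀(1+g)/(r−g) ⇒ P(r−g) = D₀(1+g) ⇒ g(P+D₀) = P·r − D₀
g = (P·r − D₀)/(P + D₀) = (32.18×0.132 − 2.27) / (32.18 + 2.27) = 0.057410

5.74%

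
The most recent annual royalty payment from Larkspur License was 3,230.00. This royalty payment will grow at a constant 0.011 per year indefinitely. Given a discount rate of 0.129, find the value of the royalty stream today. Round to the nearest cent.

D₁ = D₀ × (1 + g) = 3,230.00 × 1.011 = 3,265.5300
Growing perpetuity: P = D₁ / (r − g) = 3,265.5300 / (0.129 − 0.011) = 27,673.98

27673.98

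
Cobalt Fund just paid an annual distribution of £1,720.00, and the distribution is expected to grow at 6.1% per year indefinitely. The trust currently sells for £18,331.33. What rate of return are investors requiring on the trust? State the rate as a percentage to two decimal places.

16.06%

D₁ = £1,720.00 × 1.061 = £1,824.9200
P = D₁/(r − g) ⇒ r = D₁/P + g = £1,824.9200/£18,331.33 + 0.061 = 0.099552 + 0.061 = 0.160552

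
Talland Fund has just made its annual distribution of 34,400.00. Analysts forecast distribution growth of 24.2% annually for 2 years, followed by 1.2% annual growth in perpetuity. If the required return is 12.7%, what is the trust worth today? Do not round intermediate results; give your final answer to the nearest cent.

447340.41

D_1 = 42724.80000
D_2 = 53064.20160
Terminal value at year 2: TV = D_2×(1+g_2)/(r−g_2) = 53700.97202/0.115 = 466964.97408
P_0 = D_1/(1+r)^1 + D_2/(1+r)^2 + TV/(1+r)^2
    = 37910.20408 + 41778.59225 + 367651.61183 = 447340.40816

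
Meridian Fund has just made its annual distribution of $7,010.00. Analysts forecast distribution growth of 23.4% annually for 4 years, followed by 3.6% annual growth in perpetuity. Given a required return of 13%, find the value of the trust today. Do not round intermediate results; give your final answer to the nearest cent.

D_1 = 8650.34000
D_2 = 10674.51956
D_3 = 13172.35714
D_4 = 16254.68871
Terminal value at year 4: TV = D_4×(1+g_2)/(r−g_2) = 16839.85750/0.094 = 179147.42022
P_0 = D_1/(1+r)^1 + D_2/(1+r)^2 + D_3/(1+r)^3 + D_4/(1+r)^4 + TV/(1+r)^4
    = 7655.16814 + 8359.71459 + 9129.10425 + 9969.30500 + 109874.46784 = 144987.75982

$144987.76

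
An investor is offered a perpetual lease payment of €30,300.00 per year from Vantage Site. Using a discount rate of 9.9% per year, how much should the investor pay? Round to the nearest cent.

€306060.61

Level perpetuity: PV = C / r = €30,300.00 / 0.099 = €306,060.61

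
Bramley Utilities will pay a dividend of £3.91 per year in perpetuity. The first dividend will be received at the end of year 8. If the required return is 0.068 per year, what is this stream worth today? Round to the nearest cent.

Value at end of year 7: C / r = £3.91 / 0.068 = £57.5000
Discount to today: PV = £57.5000 / (1 + 0.068)^7 = £57.5000 / 1.584889 = £36.28

£36.28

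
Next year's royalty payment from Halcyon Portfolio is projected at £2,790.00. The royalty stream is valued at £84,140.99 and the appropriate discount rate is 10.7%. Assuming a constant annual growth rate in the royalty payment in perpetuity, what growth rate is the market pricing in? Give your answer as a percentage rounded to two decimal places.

P = D₁/(r−g) ⇒ g = r − D₁/P = 0.107 − £2,790.00/£84,140.99 = 0.073841

7.38%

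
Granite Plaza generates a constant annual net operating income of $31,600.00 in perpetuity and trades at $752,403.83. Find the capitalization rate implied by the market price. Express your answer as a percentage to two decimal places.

4.20%

P = C/r ⇒ r = C/P = $31,600.00/$752,403.83 = 0.041999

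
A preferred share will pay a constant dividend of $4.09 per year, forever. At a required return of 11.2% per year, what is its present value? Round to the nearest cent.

$36.52

Level perpetuity: PV = C / r = $4.09 / 0.112 = $36.52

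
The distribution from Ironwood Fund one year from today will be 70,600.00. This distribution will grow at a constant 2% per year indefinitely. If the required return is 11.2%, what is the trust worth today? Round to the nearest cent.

767391.30

Growing perpetuity: P = D₁ / (r − g) = 70,600.0000 / (0.112 − 0.02) = 767,391.30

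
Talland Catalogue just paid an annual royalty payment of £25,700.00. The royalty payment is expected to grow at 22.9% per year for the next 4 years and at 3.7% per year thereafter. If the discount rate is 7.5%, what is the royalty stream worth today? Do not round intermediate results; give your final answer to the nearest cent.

D_1 = 31585.30000
D_2 = 38818.33370
D_3 = 47707.73212
D_4 = 58632.80277
Terminal value at year 4: TV = D_4×(1+g_2)/(r−g_2) = 60802.21647/0.038 = 1600058.32828
P_0 = D_1/(1+r)^1 + D_2/(1+r)^2 + D_3/(1+r)^3 + D_4/(1+r)^4 + TV/(1+r)^4
    = 29381.67442 + 33590.77010 + 38402.84322 + 43904.27378 + 1198124.52389 = 1343404.08541

£1343404.09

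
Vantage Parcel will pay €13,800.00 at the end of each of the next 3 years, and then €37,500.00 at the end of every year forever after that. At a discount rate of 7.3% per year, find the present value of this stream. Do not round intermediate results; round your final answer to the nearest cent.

€451841.68

PV of 3-year annuity: €13,800.00 × [1 − (1+0.073)^−3] / 0.073 = 36017.97314
Perpetuity value at year 3: €37,500.00 / 0.073 = 513698.63014
PV of perpetuity: 513698.63014 / (1+0.073)^3 = 415823.70312
Total PV = 36017.97314 + 415823.70312 = 451841.67626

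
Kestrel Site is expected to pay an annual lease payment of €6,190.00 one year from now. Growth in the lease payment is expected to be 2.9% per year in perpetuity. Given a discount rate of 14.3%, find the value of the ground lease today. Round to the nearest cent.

€54298.25

Growing perpetuity: P = D₁ / (r − g) = €6,190.0000 / (0.143 − 0.029) = €54,298.25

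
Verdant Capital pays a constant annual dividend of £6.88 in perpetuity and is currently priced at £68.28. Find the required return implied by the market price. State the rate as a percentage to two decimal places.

P = C/r ⇒ r = C/P = £6.88/£68.28 = 0.100762

10.08%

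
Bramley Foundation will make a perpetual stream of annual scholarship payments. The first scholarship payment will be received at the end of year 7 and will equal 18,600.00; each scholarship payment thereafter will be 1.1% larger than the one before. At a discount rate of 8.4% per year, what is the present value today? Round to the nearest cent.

157041.48

Value at end of year 6: C₁ / (r − g) = 18,600.00 / (0.084 − 0.011) = 254,794.5205
Discount to today: PV = 254,794.5205 / (1 + 0.084)^6 = 254,794.5205 / 1.622466 = 157,041.48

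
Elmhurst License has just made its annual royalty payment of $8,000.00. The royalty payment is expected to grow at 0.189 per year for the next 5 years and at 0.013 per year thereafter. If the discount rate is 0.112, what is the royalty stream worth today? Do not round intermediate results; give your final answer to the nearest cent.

D_1 = 9512.00000
D_2 = 11309.76800
D_3 = 13447.31415
D_4 = 15988.85653
D_5 = 19010.75041
Terminal value at year 5: TV = D_5×(1+g_2)/(r−g_2) = 19257.89017/0.099 = 194524.14309
P_0 = D_1/(1+r)^1 + D_2/(1+r)^2 + D_3/(1+r)^3 + D_4/(1+r)^4 + D_5/(1+r)^5 + TV/(1+r)^5
    = 8553.95683 + 9146.27219 + 9779.60219 + 10456.78687 + 11180.86294 + 114406.20365 = 163523.68468

$163523.68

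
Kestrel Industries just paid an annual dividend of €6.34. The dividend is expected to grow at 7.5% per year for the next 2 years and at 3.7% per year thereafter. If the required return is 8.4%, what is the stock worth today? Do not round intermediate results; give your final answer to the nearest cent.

€150.09

D_1 = 6.81550
D_2 = 7.32666
Terminal value at year 2: TV = D_2×(1+g_2)/(r−g_2) = 7.59775/0.047 = 161.65423
P_0 = D_1/(1+r)^1 + D_2/(1+r)^2 + TV/(1+r)^2
    = 6.28736 + 6.23516 + 137.57152 = 150.09404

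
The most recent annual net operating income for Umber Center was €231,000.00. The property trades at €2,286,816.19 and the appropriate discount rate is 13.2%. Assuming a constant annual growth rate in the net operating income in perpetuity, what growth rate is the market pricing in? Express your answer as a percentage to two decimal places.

P = D₀(1+g)/(r−g) ⇒ P(r−g) = D₀(1+g) ⇒ g(P+D₀) = P·r − D₀
g = (P·r − D₀)/(P + D₀) = (€2,286,816.19×0.132 − €231,000.00) / (€2,286,816.19 + €231,000.00) = 0.028143

2.81%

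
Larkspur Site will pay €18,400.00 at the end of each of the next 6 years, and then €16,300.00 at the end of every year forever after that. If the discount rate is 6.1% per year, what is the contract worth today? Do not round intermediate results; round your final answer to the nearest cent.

€277507.13

PV of 6-year annuity: €18,400.00 × [1 − (1+0.061)^−6] / 0.061 = 90195.18914
Perpetuity value at year 6: €16,300.00 / 0.061 = 267213.11475
PV of perpetuity: 267213.11475 / (1+0.061)^6 = 187311.94176
Total PV = 90195.18914 + 187311.94176 = 277507.13091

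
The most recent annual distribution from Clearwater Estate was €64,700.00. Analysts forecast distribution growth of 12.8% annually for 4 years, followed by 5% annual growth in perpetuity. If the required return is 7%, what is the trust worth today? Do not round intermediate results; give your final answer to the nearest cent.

€4491142.03

D_1 = 72981.60000
D_2 = 82323.24480
D_3 = 92860.62013
D_4 = 104746.77951
Terminal value at year 4: TV = D_4×(1+g_2)/(r−g_2) = 109984.11849/0.02 = 5499205.92436
P_0 = D_1/(1+r)^1 + D_2/(1+r)^2 + D_3/(1+r)^3 + D_4/(1+r)^4 + TV/(1+r)^4
    = 68207.10280 + 71904.31025 + 75801.92706 + 79910.81657 + 4195317.86976 = 4491142.02644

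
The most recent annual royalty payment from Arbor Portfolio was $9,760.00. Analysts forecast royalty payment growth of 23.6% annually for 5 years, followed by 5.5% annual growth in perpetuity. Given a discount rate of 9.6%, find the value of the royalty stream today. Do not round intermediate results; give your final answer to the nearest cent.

$529104.41

D_1 = 12063.36000
D_2 = 14910.31296
D_3 = 18429.14682
D_4 = 22778.42547
D_5 = 28154.13388
Terminal value at year 5: TV = D_5×(1+g_2)/(r−g_2) = 29702.61124/0.041 = 724453.93272
P_0 = D_1/(1+r)^1 + D_2/(1+r)^2 + D_3/(1+r)^3 + D_4/(1+r)^4 + D_5/(1+r)^5 + TV/(1+r)^5
    = 11006.71533 + 12412.68261 + 13998.24426 + 15786.34116 + 17802.84459 + 458097.58641 = 529104.41436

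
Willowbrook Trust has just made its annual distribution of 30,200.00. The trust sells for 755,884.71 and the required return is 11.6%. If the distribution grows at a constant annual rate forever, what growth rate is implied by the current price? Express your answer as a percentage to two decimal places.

7.31%

P = D₀(1+g)/(r−g) ⇒ P(r−g) = D₀(1+g) ⇒ g(P+D₀) = P·r − D₀
g = (P·r − D₀)/(P + D₀) = (755,884.71×0.116 − 30,200.00) / (755,884.71 + 30,200.00) = 0.073125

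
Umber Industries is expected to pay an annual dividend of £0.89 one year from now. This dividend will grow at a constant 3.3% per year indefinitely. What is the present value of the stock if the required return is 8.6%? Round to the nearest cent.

£16.79

Growing perpetuity: P = D₁ / (r − g) = £0.8900 / (0.086 − 0.033) = £16.79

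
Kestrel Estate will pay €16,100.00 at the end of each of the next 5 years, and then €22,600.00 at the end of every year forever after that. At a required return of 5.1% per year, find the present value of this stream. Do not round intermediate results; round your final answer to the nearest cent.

€415073.28

PV of 5-year annuity: €16,100.00 × [1 − (1+0.051)^−5] / 0.051 = 69512.31001
Perpetuity value at year 5: €22,600.00 / 0.051 = 443137.25490
PV of perpetuity: 443137.25490 / (1+0.051)^5 = 345560.96880
Total PV = 69512.31001 + 345560.96880 = 415073.27881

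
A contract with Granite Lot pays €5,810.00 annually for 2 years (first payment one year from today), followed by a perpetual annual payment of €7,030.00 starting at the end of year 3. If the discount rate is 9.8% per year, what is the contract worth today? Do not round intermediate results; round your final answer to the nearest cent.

PV of 2-year annuity: €5,810.00 × [1 − (1+0.098)^−2] / 0.098 = 10110.60016
Perpetuity value at year 2: €7,030.00 / 0.098 = 71734.69388
PV of perpetuity: 71734.69388 / (1+0.098)^2 = 59501.04170
Total PV = 10110.60016 + 59501.04170 = 69611.64186

€69611.64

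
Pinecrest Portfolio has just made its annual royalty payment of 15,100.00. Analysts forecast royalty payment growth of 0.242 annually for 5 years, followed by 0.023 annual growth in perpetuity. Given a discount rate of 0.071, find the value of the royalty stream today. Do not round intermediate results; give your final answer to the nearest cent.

795295.54

D_1 = 18754.20000
D_2 = 23292.71640
D_3 = 28929.55377
D_4 = 35930.50578
D_5 = 44625.68818
Terminal value at year 5: TV = D_5×(1+g_2)/(r−g_2) = 45652.07901/0.048 = 951084.97933
P_0 = D_1/(1+r)^1 + D_2/(1+r)^2 + D_3/(1+r)^3 + D_4/(1+r)^4 + D_5/(1+r)^5 + TV/(1+r)^5
    = 17510.92437 + 20306.78624 + 23549.04623 + 27308.97798 + 31669.23497 + 674950.57036 = 795295.54016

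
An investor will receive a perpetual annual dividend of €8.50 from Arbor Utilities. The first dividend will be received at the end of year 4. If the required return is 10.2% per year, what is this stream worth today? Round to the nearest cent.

€62.27

Value at end of year 3: C / r = €8.50 / 0.102 = €83.3333
Discount to today: PV = €83.3333 / (1 + 0.102)^3 = €83.3333 / 1.338273 = €62.27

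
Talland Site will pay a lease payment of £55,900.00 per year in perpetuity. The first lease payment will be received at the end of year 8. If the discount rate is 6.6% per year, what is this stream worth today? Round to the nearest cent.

Value at end of year 7: C / r = £55,900.00 / 0.066 = £846,969.6970
Discount to today: PV = £846,969.6970 / (1 + 0.066)^7 = £846,969.6970 / 1.564229 = £541,461.32

£541461.32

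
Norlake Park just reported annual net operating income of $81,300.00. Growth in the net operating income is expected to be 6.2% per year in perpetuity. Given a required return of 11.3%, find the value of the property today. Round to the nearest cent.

D₁ = D₀ × (1 + g) = $81,300.00 × 1.062 = $86,340.6000
Growing perpetuity: P = D₁ / (r − g) = $86,340.6000 / (0.113 − 0.062) = $1,692,952.94

$1692952.94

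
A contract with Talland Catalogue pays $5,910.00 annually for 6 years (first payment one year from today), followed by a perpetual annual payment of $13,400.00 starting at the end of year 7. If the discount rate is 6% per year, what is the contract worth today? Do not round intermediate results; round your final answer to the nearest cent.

PV of 6-year annuity: $5,910.00 × [1 − (1+0.06)^−6] / 0.06 = 29061.38677
Perpetuity value at year 6: $13,400.00 / 0.06 = 223333.33333
PV of perpetuity: 223333.33333 / (1+0.06)^6 = 157441.18736
Total PV = 29061.38677 + 157441.18736 = 186502.57413

$186502.57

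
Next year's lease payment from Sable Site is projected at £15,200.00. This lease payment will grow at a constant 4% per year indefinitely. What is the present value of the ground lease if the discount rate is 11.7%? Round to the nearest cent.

£197402.60

Growing perpetuity: P = D₁ / (r − g) = £15,200.0000 / (0.117 − 0.04) = £197,402.60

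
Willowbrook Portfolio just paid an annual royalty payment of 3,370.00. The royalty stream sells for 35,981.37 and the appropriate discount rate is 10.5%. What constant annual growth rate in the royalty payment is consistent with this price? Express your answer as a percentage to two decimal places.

P = D₀(1+g)/(r−g) ⇒ P(r−g) = D₀(1+g) ⇒ g(P+D₀) = P·r − D₀
g = (P·r − D₀)/(P + D₀) = (35,981.37×0.105 − 3,370.00) / (35,981.37 + 3,370.00) = 0.010369

1.04%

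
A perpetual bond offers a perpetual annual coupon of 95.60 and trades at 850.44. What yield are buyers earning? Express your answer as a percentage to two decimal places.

11.24%

P = C/r ⇒ r = C/P = 95.60/850.44 = 0.112412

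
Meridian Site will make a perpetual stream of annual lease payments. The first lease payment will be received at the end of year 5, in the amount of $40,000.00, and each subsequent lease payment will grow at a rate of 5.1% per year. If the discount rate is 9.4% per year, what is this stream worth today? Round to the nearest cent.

$649414.90

Value at end of year 4: C₁ / (r − g) = $40,000.00 / (0.094 − 0.051) = $930,232.5581
Discount to today: PV = $930,232.5581 / (1 + 0.094)^4 = $930,232.5581 / 1.432416 = $649,414.90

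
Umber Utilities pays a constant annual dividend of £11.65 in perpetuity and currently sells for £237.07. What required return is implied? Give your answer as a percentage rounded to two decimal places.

P = C/r ⇒ r = C/P = £11.65/£237.07 = 0.049142

4.91%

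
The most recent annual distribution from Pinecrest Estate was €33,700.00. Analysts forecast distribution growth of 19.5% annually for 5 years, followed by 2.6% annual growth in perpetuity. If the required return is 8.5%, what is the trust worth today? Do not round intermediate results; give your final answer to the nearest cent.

€1176989.81

D_1 = 40271.50000
D_2 = 48124.44250
D_3 = 57508.70879
D_4 = 68722.90700
D_5 = 82123.87387
Terminal value at year 5: TV = D_5×(1+g_2)/(r−g_2) = 84259.09459/0.059 = 1428120.24723
P_0 = D_1/(1+r)^1 + D_2/(1+r)^2 + D_3/(1+r)^3 + D_4/(1+r)^4 + D_5/(1+r)^5 + TV/(1+r)^5
    = 37116.58986 + 40879.56211 + 45024.03384 + 49588.68243 + 54616.10646 + 949764.83433 = 1176989.80903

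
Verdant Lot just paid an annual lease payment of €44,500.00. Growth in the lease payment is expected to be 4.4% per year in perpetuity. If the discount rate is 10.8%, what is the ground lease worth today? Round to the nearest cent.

D₁ = D₀ × (1 + g) = €44,500.00 × 1.044 = €46,458.0000
Growing perpetuity: P = D₁ / (r − g) = €46,458.0000 / (0.108 − 0.044) = €725,906.25

€725906.25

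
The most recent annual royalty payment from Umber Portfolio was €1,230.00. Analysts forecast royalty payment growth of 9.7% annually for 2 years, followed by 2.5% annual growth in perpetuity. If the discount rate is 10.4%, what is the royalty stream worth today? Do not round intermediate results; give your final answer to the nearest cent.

D_1 = 1349.31000
D_2 = 1480.19307
Terminal value at year 2: TV = D_2×(1+g_2)/(r−g_2) = 1517.19790/0.079 = 19205.03667
P_0 = D_1/(1+r)^1 + D_2/(1+r)^2 + TV/(1+r)^2
    = 1222.20109 + 1214.45162 + 15757.12550 = 18193.77821

€18193.78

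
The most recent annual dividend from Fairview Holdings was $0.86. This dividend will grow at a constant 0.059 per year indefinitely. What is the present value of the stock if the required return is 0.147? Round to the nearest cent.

D₁ = D₀ × (1 + g) = $0.86 × 1.059 = $0.9107
Growing perpetuity: P = D₁ / (r − g) = $0.9107 / (0.147 − 0.059) = $10.35

$10.35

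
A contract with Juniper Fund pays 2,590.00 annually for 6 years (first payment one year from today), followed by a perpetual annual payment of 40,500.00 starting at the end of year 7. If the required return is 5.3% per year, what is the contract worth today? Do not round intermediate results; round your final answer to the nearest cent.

573563.85

PV of 6-year annuity: 2,590.00 × [1 − (1+0.053)^−6] / 0.053 = 13020.85424
Perpetuity value at year 6: 40,500.00 / 0.053 = 764150.94340
PV of perpetuity: 764150.94340 / (1+0.053)^6 = 560542.99094
Total PV = 13020.85424 + 560542.99094 = 573563.84519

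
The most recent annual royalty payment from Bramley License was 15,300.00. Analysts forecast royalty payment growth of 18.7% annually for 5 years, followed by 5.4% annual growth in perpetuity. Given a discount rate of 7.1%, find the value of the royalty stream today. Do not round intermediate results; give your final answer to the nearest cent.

D_1 = 18161.10000
D_2 = 21557.22570
D_3 = 25588.42691
D_4 = 30373.46274
D_5 = 36053.30027
Terminal value at year 5: TV = D_5×(1+g_2)/(r−g_2) = 38000.17848/0.017 = 2235304.61669
P_0 = D_1/(1+r)^1 + D_2/(1+r)^2 + D_3/(1+r)^3 + D_4/(1+r)^4 + D_5/(1+r)^5 + TV/(1+r)^5
    = 16957.14286 + 18793.77084 + 20829.32399 + 23085.34787 + 25585.72169 + 1586314.74447 = 1691566.05171

1691566.05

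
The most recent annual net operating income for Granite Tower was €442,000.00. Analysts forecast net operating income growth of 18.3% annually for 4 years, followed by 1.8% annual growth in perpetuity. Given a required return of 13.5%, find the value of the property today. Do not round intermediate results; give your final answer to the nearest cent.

D_1 = 522886.00000
D_2 = 618574.13800
D_3 = 731773.20525
D_4 = 865687.70182
Terminal value at year 4: TV = D_4×(1+g_2)/(r−g_2) = 881270.08045/0.117 = 7532222.90981
P_0 = D_1/(1+r)^1 + D_2/(1+r)^2 + D_3/(1+r)^3 + D_4/(1+r)^4 + TV/(1+r)^4
    = 460692.51101 + 480175.54232 + 500482.52560 + 521648.30642 + 4538786.11912 = 6501785.00448

€6501785.00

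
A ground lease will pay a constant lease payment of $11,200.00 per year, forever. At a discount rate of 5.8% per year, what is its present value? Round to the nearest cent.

$193103.45

Level perpetuity: PV = C / r = $11,200.00 / 0.058 = $193,103.45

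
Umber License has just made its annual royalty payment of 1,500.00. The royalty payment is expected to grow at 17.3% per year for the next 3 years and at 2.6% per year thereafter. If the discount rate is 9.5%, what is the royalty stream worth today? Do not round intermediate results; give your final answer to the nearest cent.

D_1 = 1759.50000
D_2 = 2063.89350
D_3 = 2420.94708
Terminal value at year 3: TV = D_3×(1+g_2)/(r−g_2) = 2483.89170/0.069 = 35998.43043
P_0 = D_1/(1+r)^1 + D_2/(1+r)^2 + D_3/(1+r)^3 + TV/(1+r)^3
    = 1606.84932 + 1721.30981 + 1843.92366 + 27418.34318 = 32590.42597

32590.43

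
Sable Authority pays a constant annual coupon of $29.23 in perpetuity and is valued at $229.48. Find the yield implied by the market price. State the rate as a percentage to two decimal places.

12.74%

P = C/r ⇒ r = C/P = $29.23/$229.48 = 0.127375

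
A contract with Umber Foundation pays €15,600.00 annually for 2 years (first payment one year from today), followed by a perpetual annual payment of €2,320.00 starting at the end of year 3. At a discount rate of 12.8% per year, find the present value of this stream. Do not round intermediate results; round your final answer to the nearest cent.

PV of 2-year annuity: €15,600.00 × [1 − (1+0.128)^−2] / 0.128 = 26090.23691
Perpetuity value at year 2: €2,320.00 / 0.128 = 18125.00000
PV of perpetuity: 18125.00000 / (1+0.128)^2 = 14244.91349
Total PV = 26090.23691 + 14244.91349 = 40335.15039

€40335.15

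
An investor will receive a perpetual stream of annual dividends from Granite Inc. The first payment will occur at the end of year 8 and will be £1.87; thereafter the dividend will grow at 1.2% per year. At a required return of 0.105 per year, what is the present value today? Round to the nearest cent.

Value at end of year 7: C₁ / (r − g) = £1.87 / (0.105 − 0.012) = £20.1075
Discount to today: PV = £20.1075 / (1 + 0.105)^7 = £20.1075 / 2.011574 = £10.00

£10.00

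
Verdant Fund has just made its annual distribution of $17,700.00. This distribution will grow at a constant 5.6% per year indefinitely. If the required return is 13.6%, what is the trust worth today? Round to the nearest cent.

D₁ = D₀ × (1 + g) = $17,700.00 × 1.056 = $18,691.2000
Growing perpetuity: P = D₁ / (r − g) = $18,691.2000 / (0.136 − 0.056) = $233,640.00

$233640.00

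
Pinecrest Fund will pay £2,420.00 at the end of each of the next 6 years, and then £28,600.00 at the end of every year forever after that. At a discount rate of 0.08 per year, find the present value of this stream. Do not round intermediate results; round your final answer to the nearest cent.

PV of 6-year annuity: £2,420.00 × [1 − (1+0.08)^−6] / 0.08 = 11187.36879
Perpetuity value at year 6: £28,600.00 / 0.08 = 357500.00000
PV of perpetuity: 357500.00000 / (1+0.08)^6 = 225285.64161
Total PV = 11187.36879 + 225285.64161 = 236473.01040

£236473.01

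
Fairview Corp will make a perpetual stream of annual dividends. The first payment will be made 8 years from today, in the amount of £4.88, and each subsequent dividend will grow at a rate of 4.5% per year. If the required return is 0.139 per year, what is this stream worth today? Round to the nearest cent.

Value at end of year 7: C₁ / (r − g) = £4.88 / (0.139 − 0.045) = £51.9149
Discount to today: PV = £51.9149 / (1 + 0.139)^7 = £51.9149 / 2.486944 = £20.87

£20.87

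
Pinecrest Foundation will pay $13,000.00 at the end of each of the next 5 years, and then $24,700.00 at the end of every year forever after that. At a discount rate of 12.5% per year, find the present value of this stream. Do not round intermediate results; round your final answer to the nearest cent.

$155941.35

PV of 5-year annuity: $13,000.00 × [1 − (1+0.125)^−5] / 0.125 = 46287.38844
Perpetuity value at year 5: $24,700.00 / 0.125 = 197600.00000
PV of perpetuity: 197600.00000 / (1+0.125)^5 = 109653.96196
Total PV = 46287.38844 + 109653.96196 = 155941.35040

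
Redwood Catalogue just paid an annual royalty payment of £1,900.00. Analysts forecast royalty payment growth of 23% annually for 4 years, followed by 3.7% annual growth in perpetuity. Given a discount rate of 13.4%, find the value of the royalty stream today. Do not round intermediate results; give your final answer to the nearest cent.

£37464.90

D_1 = 2337.00000
D_2 = 2874.51000
D_3 = 3535.64730
D_4 = 4348.84618
Terminal value at year 4: TV = D_4×(1+g_2)/(r−g_2) = 4509.75349/0.097 = 46492.30400
P_0 = D_1/(1+r)^1 + D_2/(1+r)^2 + D_3/(1+r)^3 + D_4/(1+r)^4 + TV/(1+r)^4
    = 2060.84656 + 2235.30976 + 2424.54233 + 2629.79460 + 28114.40201 = 37464.89527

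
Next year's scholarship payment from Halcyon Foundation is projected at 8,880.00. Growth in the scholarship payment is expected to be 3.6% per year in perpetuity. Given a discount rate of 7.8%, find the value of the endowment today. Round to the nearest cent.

Growing perpetuity: P = D₁ / (r − g) = 8,880.0000 / (0.078 − 0.036) = 211,428.57

211428.57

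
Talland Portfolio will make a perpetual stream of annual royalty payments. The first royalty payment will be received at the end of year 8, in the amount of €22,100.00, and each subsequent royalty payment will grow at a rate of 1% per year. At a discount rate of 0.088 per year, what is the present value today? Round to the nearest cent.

€156998.46

Value at end of year 7: C₁ / (r − g) = €22,100.00 / (0.088 − 0.01) = €283,333.3333
Discount to today: PV = €283,333.3333 / (1 + 0.088)^7 = €283,333.3333 / 1.804689 = €156,998.46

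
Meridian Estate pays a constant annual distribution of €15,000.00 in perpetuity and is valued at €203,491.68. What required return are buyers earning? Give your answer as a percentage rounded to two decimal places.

7.37%

P = C/r ⇒ r = C/P = €15,000.00/€203,491.68 = 0.073713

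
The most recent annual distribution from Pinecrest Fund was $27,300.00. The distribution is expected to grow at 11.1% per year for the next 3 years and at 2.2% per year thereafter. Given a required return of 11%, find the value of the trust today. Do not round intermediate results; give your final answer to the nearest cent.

D_1 = 30330.30000
D_2 = 33696.96330
D_3 = 37437.32623
Terminal value at year 3: TV = D_3×(1+g_2)/(r−g_2) = 38260.94740/0.088 = 434783.49322
P_0 = D_1/(1+r)^1 + D_2/(1+r)^2 + D_3/(1+r)^3 + TV/(1+r)^3
    = 27324.59459 + 27349.21135 + 27373.85028 + 317909.94297 = 399957.59919

$399957.60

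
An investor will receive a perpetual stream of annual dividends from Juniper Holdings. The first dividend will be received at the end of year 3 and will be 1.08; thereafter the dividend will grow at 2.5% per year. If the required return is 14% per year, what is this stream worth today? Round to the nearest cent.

7.23

Value at end of year 2: C₁ / (r − g) = 1.08 / (0.14 − 0.025) = 9.3913
Discount to today: PV = 9.3913 / (1 + 0.14)^2 = 9.3913 / 1.299600 = 7.23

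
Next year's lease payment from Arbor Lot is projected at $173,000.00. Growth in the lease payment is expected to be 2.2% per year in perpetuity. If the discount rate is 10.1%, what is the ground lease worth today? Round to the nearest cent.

Growing perpetuity: P = D₁ / (r − g) = $173,000.0000 / (0.101 − 0.022) = $2,189,873.42

$2189873.42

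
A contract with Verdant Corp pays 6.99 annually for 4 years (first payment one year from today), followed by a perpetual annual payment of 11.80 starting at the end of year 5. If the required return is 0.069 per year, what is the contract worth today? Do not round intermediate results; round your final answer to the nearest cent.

PV of 4-year annuity: 6.99 × [1 − (1+0.069)^−4] / 0.069 = 23.73016
Perpetuity value at year 4: 11.80 / 0.069 = 171.01449
PV of perpetuity: 171.01449 / (1+0.069)^4 = 130.95500
Total PV = 23.73016 + 130.95500 = 154.68516

154.69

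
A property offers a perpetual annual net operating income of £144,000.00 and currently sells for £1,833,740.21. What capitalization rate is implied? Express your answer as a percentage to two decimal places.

7.85%

P = C/r ⇒ r = C/P = £144,000.00/£1,833,740.21 = 0.078528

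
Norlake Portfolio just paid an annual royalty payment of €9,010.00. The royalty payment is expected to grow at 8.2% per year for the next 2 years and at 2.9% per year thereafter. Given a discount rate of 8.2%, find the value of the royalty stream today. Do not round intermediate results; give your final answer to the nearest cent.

€192950.00

D_1 = 9748.82000
D_2 = 10548.22324
Terminal value at year 2: TV = D_2×(1+g_2)/(r−g_2) = 10854.12171/0.053 = 204794.74932
P_0 = D_1/(1+r)^1 + D_2/(1+r)^2 + TV/(1+r)^2
    = 9010.00000 + 9010.00000 + 174930.00000 = 192950.00000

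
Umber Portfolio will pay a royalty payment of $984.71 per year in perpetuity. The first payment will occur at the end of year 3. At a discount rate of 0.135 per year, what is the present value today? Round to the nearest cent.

$5662.17

Value at end of year 2: C / r = $984.71 / 0.135 = $7,294.1481
Discount to today: PV = $7,294.1481 / (1 + 0.135)^2 = $7,294.1481 / 1.288225 = $5,662.17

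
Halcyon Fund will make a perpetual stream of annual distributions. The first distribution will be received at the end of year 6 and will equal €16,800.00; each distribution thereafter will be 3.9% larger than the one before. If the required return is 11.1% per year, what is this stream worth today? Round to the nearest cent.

Value at end of year 5: C₁ / (r − g) = €16,800.00 / (0.111 − 0.039) = €233,333.3333
Discount to today: PV = €233,333.3333 / (1 + 0.111)^5 = €233,333.3333 / 1.692662 = €137,849.91

€137849.91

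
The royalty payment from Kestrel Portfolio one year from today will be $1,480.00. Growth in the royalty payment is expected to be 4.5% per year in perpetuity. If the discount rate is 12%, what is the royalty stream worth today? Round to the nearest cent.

Growing perpetuity: P = D₁ / (r − g) = $1,480.0000 / (0.12 − 0.045) = $19,733.33

$19733.33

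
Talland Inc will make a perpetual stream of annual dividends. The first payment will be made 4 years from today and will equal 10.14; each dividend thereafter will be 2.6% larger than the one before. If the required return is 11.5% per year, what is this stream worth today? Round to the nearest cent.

82.19

Value at end of year 3: C₁ / (r − g) = 10.14 / (0.115 − 0.026) = 113.9326
Discount to today: PV = 113.9326 / (1 + 0.115)^3 = 113.9326 / 1.386196 = 82.19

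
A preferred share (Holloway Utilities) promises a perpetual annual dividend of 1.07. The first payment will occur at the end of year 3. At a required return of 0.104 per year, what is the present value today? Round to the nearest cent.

8.44

Value at end of year 2: C / r = 1.07 / 0.104 = 10.2885
Discount to today: PV = 10.2885 / (1 + 0.104)^2 = 10.2885 / 1.218816 = 8.44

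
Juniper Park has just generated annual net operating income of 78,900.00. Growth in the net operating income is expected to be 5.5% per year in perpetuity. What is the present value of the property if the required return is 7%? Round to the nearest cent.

5549300.00

D₁ = D₀ × (1 + g) = 78,900.00 × 1.055 = 83,239.5000
Growing perpetuity: P = D₁ / (r − g) = 83,239.5000 / (0.07 − 0.055) = 5,549,300.00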